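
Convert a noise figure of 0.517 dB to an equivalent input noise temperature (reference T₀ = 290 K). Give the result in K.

36.7 K

F = 10^(0.517/10) = 1.12642
T_e = (F − 1)·T₀ = (1.12642 − 1) × 290 = 36.7 K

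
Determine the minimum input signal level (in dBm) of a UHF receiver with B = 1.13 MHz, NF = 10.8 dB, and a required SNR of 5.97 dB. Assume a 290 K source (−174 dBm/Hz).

Sensitivity = −174 + 10 log₁₀(B) + NF + SNR_min
= −174 + 60.53 + 10.8 + 5.97
= −96.70 dBm → −96.7 dBm

−96.7 dBm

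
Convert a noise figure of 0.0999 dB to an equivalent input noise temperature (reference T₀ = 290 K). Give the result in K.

6.75 K

F = 10^(0.0999/10) = 1.02327
T_e = (F − 1)·T₀ = (1.02327 − 1) × 290 = 6.75 K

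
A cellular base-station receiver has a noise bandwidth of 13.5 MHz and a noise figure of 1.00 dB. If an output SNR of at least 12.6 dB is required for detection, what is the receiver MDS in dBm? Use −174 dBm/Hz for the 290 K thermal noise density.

Sensitivity = −174 + 10 log₁₀(B) + NF + SNR_min
= −174 + 71.3 + 1.00 + 12.6
= −89.10 dBm → −89.1 dBm

−89.1 dBm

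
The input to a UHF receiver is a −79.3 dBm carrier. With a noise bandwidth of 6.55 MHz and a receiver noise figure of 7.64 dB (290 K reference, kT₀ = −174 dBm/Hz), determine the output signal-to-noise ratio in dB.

Noise floor: N = −174 + 10 log₁₀(B) + NF
10 log₁₀(6.55×10⁶) = 68.16 dB
N = −174 + 68.16 + 7.64 = −98.20 dBm
SNR = P_sig − N = −79.3 − (−98.20) = 18.90 dB → 18.9 dB

18.9 dB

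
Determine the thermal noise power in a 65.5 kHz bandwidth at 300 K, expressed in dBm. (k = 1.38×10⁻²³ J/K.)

P_n = kTB = 1.38×10⁻²³ × 300 × 6.55×10⁴ = 2.71×10⁻¹⁶ W
In dBm: 10 log₁₀(2.71×10⁻¹⁶ / 10⁻³) = −125.7 dBm

−125.7 dBm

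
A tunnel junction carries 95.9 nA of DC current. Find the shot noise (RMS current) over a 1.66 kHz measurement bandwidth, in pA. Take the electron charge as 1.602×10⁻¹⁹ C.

7.14 pA

I_n = √(2qI·B)
2qI·B = 2 × 1.602×10⁻¹⁹ × 9.59×10⁻⁸ × 1.66×10³ = 5.10×10⁻²³ A²
I_n = √(5.10×10⁻²³) = 7.14×10⁻¹² A = 7.14 pA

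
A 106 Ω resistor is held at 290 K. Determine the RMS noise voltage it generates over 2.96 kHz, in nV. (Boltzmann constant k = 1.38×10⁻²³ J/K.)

V_n = √(4kTRB)
4kTRB = 4 × 1.38×10⁻²³ × 290 × 1.06×10² × 2.96×10³ = 5.02×10⁻¹⁵ V²
V_n = √(5.02×10⁻¹⁵) = 7.09×10⁻⁸ V = 70.9 nV

70.9 nV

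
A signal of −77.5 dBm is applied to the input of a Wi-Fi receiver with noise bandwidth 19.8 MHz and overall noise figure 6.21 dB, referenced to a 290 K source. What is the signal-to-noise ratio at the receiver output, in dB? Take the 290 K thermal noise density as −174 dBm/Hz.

Noise floor: N = −174 + 10 log₁₀(B) + NF
10 log₁₀(1.98×10⁷) = 72.97 dB
N = −174 + 72.97 + 6.21 = −94.82 dBm
SNR = P_sig − N = −77.5 − (−94.82) = 17.32 dB → 17.3 dB

17.3 dB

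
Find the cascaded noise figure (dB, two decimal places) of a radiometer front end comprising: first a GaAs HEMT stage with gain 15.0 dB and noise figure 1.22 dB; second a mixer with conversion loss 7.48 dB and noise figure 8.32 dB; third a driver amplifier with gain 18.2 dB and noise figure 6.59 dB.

Convert to linear (a loss of L dB is a gain of −L dB): F_i = 10^(NF_i/10), G_i = 10^(G_i,dB/10)
  Stage 1: F_1 = 10^(1.22/10) = 1.324, G_1 = 10^(15.0/10) = 31.62
  Stage 2: F_2 = 10^(8.32/10) = 6.792, G_2 = 10^(−7.48/10) = 0.1786
  Stage 3: F_3 = 10^(6.59/10) = 4.560, G_3 = 10^(18.2/10) = 66.07
Friis cascade:
  F = 1.324 + (6.792 − 1)/31.62 + (4.560 − 1)/5.649 = 2.138
NF = 10 log₁₀(2.138) = 3.30 dB

3.30 dB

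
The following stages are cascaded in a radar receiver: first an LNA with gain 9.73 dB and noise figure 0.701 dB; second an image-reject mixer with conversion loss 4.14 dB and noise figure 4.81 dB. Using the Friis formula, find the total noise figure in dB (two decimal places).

1.43 dB

Convert to linear (a loss of L dB is a gain of −L dB): F_i = 10^(NF_i/10), G_i = 10^(G_i,dB/10)
  Stage 1: F_1 = 10^(0.701/10) = 1.175, G_1 = 10^(9.73/10) = 9.397
  Stage 2: F_2 = 10^(4.81/10) = 3.027, G_2 = 10^(−4.14/10) = 0.3855
Friis cascade:
  F = 1.175 + (3.027 − 1)/9.397 = 1.391
NF = 10 log₁₀(1.391) = 1.43 dB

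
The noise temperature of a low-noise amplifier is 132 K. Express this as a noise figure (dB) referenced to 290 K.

F = 1 + T_e/T₀ = 1 + 132/290 = 1.45517
NF = 10 log₁₀(1.45517) = 1.63 dB

1.63 dB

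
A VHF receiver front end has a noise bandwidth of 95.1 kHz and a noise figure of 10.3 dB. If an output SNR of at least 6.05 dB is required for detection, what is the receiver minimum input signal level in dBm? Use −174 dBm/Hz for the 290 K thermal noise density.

Sensitivity = −174 + 10 log₁₀(B) + NF + SNR_min
= −174 + 49.78 + 10.3 + 6.05
= −107.87 dBm → −107.9 dBm

−107.9 dBm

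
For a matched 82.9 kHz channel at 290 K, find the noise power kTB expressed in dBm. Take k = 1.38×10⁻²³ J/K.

P_n = kTB = 1.38×10⁻²³ × 290 × 8.29×10⁴ = 3.32×10⁻¹⁶ W
In dBm: 10 log₁₀(3.32×10⁻¹⁶ / 10⁻³) = −124.8 dBm

−124.8 dBm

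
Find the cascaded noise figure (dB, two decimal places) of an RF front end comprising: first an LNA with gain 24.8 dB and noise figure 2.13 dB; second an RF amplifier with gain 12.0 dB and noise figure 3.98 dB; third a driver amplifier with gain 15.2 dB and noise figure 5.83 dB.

2.14 dB

Convert to linear (a loss of L dB is a gain of −L dB): F_i = 10^(NF_i/10), G_i = 10^(G_i,dB/10)
  Stage 1: F_1 = 10^(2.13/10) = 1.633, G_1 = 10^(24.8/10) = 302.0
  Stage 2: F_2 = 10^(3.98/10) = 2.500, G_2 = 10^(12.0/10) = 15.85
  Stage 3: F_3 = 10^(5.83/10) = 3.828, G_3 = 10^(15.2/10) = 33.11
Friis cascade:
  F = 1.633 + (2.500 − 1)/302.0 + (3.828 − 1)/4786 = 1.639
NF = 10 log₁₀(1.639) = 2.14 dB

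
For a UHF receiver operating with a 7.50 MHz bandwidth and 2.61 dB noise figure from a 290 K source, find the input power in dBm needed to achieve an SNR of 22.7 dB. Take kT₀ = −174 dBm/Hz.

−79.9 dBm

Sensitivity = −174 + 10 log₁₀(B) + NF + SNR_min
= −174 + 68.75 + 2.61 + 22.7
= −79.94 dBm → −79.9 dBm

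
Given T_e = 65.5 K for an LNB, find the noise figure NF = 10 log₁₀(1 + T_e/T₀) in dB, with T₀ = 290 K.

0.884 dB

F = 1 + T_e/T₀ = 1 + 65.5/290 = 1.22586
NF = 10 log₁₀(1.22586) = 0.884 dB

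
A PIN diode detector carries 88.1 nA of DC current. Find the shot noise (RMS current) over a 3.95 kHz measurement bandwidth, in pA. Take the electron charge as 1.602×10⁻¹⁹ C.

10.6 pA

I_n = √(2qI·B)
2qI·B = 2 × 1.602×10⁻¹⁹ × 8.81×10⁻⁸ × 3.95×10³ = 1.11×10⁻²² A²
I_n = √(1.11×10⁻²²) = 1.06×10⁻¹¹ A = 10.6 pA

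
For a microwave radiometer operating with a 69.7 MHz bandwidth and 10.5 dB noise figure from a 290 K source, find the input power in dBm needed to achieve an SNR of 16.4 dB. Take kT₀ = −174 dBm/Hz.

Sensitivity = −174 + 10 log₁₀(B) + NF + SNR_min
= −174 + 78.43 + 10.5 + 16.4
= −68.67 dBm → −68.7 dBm

−68.7 dBm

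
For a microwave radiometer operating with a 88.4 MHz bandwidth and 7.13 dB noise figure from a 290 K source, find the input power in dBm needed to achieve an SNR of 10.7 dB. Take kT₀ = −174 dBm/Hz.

Sensitivity = −174 + 10 log₁₀(B) + NF + SNR_min
= −174 + 79.46 + 7.13 + 10.7
= −76.71 dBm → −76.7 dBm

−76.7 dBm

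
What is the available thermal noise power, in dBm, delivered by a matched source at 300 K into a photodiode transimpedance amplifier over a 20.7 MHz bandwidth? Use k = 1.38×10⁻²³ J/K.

−100.7 dBm

P_n = kTB = 1.38×10⁻²³ × 300 × 2.07×10⁷ = 8.57×10⁻¹⁴ W
In dBm: 10 log₁₀(8.57×10⁻¹⁴ / 10⁻³) = −100.7 dBm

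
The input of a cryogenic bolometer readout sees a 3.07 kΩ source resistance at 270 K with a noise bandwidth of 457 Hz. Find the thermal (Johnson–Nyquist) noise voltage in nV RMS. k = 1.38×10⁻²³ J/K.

145 nV

V_n = √(4kTRB)
4kTRB = 4 × 1.38×10⁻²³ × 270 × 3.07×10³ × 4.57×10² = 2.09×10⁻¹⁴ V²
V_n = √(2.09×10⁻¹⁴) = 1.45×10⁻⁷ V = 145 nV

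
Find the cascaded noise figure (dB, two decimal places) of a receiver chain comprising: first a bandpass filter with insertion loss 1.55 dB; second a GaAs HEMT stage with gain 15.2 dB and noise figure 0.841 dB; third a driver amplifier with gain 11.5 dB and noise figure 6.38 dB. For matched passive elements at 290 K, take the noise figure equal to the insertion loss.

Convert to linear (a loss of L dB is a gain of −L dB): F_i = 10^(NF_i/10), G_i = 10^(G_i,dB/10)
  Stage 1: F_1 = 10^(1.55/10) = 1.429, G_1 = 10^(−1.55/10) = 0.6998
  Stage 2: F_2 = 10^(0.841/10) = 1.214, G_2 = 10^(15.2/10) = 33.11
  Stage 3: F_3 = 10^(6.38/10) = 4.345, G_3 = 10^(11.5/10) = 14.13
Friis cascade:
  F = 1.429 + (1.214 − 1)/0.6998 + (4.345 − 1)/23.17 = 1.879
NF = 10 log₁₀(1.879) = 2.74 dB

2.74 dB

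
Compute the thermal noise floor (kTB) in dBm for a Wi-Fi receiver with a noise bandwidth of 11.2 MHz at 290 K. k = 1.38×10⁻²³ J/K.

P_n = kTB = 1.38×10⁻²³ × 290 × 1.12×10⁷ = 4.48×10⁻¹⁴ W
In dBm: 10 log₁₀(4.48×10⁻¹⁴ / 10⁻³) = −103.5 dBm

−103.5 dBm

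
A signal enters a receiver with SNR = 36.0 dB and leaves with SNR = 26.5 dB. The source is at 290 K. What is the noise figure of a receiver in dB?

NF (dB) = SNR_in(dB) − SNR_out(dB) when the source is at T₀
NF = 36.0 − 26.5 = 9.5 dB

9.5 dB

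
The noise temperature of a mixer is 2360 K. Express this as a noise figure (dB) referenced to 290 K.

F = 1 + T_e/T₀ = 1 + 2360/290 = 9.13793
NF = 10 log₁₀(9.13793) = 9.61 dB

9.61 dB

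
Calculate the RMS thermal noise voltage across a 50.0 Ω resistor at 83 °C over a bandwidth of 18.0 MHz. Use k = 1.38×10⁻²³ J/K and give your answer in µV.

4.21 µV

T = 83 °C + 273.15 = 356.15 K
V_n = √(4kTRB)
4kTRB = 4 × 1.38×10⁻²³ × 356.15 × 5.00×10¹ × 1.80×10⁷ = 1.77×10⁻¹¹ V²
V_n = √(1.77×10⁻¹¹) = 4.21×10⁻⁶ V = 4.21 µV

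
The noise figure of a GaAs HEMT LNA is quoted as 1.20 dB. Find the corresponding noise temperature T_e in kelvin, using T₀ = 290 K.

92.3 K

F = 10^(1.20/10) = 1.31826
T_e = (F − 1)·T₀ = (1.31826 − 1) × 290 = 92.3 K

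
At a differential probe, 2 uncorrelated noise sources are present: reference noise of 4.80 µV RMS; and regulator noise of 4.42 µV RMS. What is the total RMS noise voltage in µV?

Uncorrelated sources add in power (mean-square): V_tot = √(ΣV_i²)
V_tot = √[(4.80×10⁻⁶)² + (4.42×10⁻⁶)²] = 6.53×10⁻⁶ V = 6.53 µV

6.53 µV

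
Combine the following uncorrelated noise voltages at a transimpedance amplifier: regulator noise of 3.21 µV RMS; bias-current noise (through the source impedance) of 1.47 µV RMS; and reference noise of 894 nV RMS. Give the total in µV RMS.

3.64 µV

Uncorrelated sources add in power (mean-square): V_tot = √(ΣV_i²)
V_tot = √[(3.21×10⁻⁶)² + (1.47×10⁻⁶)² + (8.94×10⁻⁷)²] = 3.64×10⁻⁶ V = 3.64 µV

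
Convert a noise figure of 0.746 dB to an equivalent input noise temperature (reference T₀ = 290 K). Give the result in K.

54.3 K

F = 10^(0.746/10) = 1.18741
T_e = (F − 1)·T₀ = (1.18741 − 1) × 290 = 54.3 K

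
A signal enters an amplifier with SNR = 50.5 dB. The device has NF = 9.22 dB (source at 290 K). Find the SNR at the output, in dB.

41.28 dB

By definition F = SNR_in/SNR_out, so in dB: SNR_out = SNR_in − NF
SNR_out = 50.5 − 9.22 = 41.28 dB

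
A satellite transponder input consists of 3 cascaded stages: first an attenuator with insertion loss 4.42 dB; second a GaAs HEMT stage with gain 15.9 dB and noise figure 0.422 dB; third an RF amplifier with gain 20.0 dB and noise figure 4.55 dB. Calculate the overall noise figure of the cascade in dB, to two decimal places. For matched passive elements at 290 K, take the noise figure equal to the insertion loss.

Convert to linear (a loss of L dB is a gain of −L dB): F_i = 10^(NF_i/10), G_i = 10^(G_i,dB/10)
  Stage 1: F_1 = 10^(4.42/10) = 2.767, G_1 = 10^(−4.42/10) = 0.3614
  Stage 2: F_2 = 10^(0.422/10) = 1.102, G_2 = 10^(15.9/10) = 38.90
  Stage 3: F_3 = 10^(4.55/10) = 2.851, G_3 = 10^(20.0/10) = 100.0
Friis cascade:
  F = 2.767 + (1.102 − 1)/0.3614 + (2.851 − 1)/14.06 = 3.181
NF = 10 log₁₀(3.181) = 5.03 dB

5.03 dB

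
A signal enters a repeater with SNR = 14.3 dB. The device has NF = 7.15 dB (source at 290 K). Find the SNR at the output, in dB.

7.15 dB

By definition F = SNR_in/SNR_out, so in dB: SNR_out = SNR_in − NF
SNR_out = 14.3 − 7.15 = 7.15 dB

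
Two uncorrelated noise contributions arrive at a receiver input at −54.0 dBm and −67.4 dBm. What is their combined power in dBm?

−53.8 dBm

Convert to linear, add, convert back:
P₁ = 3.98×10⁻⁹ W, P₂ = 1.82×10⁻¹⁰ W
P_tot = 4.16×10⁻⁹ W → 10 log₁₀(P_tot / 10⁻³) = −53.8 dBm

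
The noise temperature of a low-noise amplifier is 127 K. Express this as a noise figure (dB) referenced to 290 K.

1.58 dB

F = 1 + T_e/T₀ = 1 + 127/290 = 1.43793
NF = 10 log₁₀(1.43793) = 1.58 dB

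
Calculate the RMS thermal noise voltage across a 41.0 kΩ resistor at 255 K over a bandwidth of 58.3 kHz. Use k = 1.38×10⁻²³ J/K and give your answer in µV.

5.80 µV

V_n = √(4kTRB)
4kTRB = 4 × 1.38×10⁻²³ × 255 × 4.10×10⁴ × 5.83×10⁴ = 3.36×10⁻¹¹ V²
V_n = √(3.36×10⁻¹¹) = 5.80×10⁻⁶ V = 5.80 µV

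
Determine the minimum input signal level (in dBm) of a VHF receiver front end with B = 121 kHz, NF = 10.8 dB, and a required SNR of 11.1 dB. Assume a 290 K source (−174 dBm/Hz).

Sensitivity = −174 + 10 log₁₀(B) + NF + SNR_min
= −174 + 50.83 + 10.8 + 11.1
= −101.27 dBm → −101.3 dBm

−101.3 dBm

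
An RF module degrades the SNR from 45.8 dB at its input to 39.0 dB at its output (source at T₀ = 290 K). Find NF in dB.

NF (dB) = SNR_in(dB) − SNR_out(dB) when the source is at T₀
NF = 45.8 − 39.0 = 6.8 dB

6.8 dB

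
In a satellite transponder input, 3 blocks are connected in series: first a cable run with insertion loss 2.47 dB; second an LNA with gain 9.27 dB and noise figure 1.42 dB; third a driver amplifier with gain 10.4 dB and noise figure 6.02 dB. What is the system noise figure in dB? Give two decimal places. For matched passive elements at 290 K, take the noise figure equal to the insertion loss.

4.88 dB

Convert to linear (a loss of L dB is a gain of −L dB): F_i = 10^(NF_i/10), G_i = 10^(G_i,dB/10)
  Stage 1: F_1 = 10^(2.47/10) = 1.766, G_1 = 10^(−2.47/10) = 0.5662
  Stage 2: F_2 = 10^(1.42/10) = 1.387, G_2 = 10^(9.27/10) = 8.453
  Stage 3: F_3 = 10^(6.02/10) = 3.999, G_3 = 10^(10.4/10) = 10.96
Friis cascade:
  F = 1.766 + (1.387 − 1)/0.5662 + (3.999 − 1)/4.786 = 3.076
NF = 10 log₁₀(3.076) = 4.88 dB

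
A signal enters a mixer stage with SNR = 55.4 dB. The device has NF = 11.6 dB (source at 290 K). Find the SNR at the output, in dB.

By definition F = SNR_in/SNR_out, so in dB: SNR_out = SNR_in − NF
SNR_out = 55.4 − 11.6 = 43.8 dB

43.8 dB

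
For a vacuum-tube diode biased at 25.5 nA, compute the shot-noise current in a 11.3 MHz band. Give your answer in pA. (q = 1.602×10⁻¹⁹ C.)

304 pA

I_n = √(2qI·B)
2qI·B = 2 × 1.602×10⁻¹⁹ × 2.55×10⁻⁸ × 1.13×10⁷ = 9.23×10⁻²⁰ A²
I_n = √(9.23×10⁻²⁰) = 3.04×10⁻¹⁰ A = 304 pA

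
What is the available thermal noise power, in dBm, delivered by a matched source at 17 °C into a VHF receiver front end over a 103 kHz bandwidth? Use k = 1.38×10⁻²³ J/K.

T = 17 °C + 273.15 = 290.15 K
P_n = kTB = 1.38×10⁻²³ × 290.15 × 1.03×10⁵ = 4.12×10⁻¹⁶ W
In dBm: 10 log₁₀(4.12×10⁻¹⁶ / 10⁻³) = −123.8 dBm

−123.8 dBm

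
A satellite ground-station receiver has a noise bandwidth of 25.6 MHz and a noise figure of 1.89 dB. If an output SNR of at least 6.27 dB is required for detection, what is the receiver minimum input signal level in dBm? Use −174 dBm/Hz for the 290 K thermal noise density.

−91.8 dBm

Sensitivity = −174 + 10 log₁₀(B) + NF + SNR_min
= −174 + 74.08 + 1.89 + 6.27
= −91.76 dBm → −91.8 dBm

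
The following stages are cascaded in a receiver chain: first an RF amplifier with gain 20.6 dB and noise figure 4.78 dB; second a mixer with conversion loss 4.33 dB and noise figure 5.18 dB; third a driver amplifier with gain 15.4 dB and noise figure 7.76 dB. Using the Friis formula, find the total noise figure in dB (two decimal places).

Convert to linear (a loss of L dB is a gain of −L dB): F_i = 10^(NF_i/10), G_i = 10^(G_i,dB/10)
  Stage 1: F_1 = 10^(4.78/10) = 3.006, G_1 = 10^(20.6/10) = 114.8
  Stage 2: F_2 = 10^(5.18/10) = 3.296, G_2 = 10^(−4.33/10) = 0.3690
  Stage 3: F_3 = 10^(7.76/10) = 5.970, G_3 = 10^(15.4/10) = 34.67
Friis cascade:
  F = 3.006 + (3.296 − 1)/114.8 + (5.970 − 1)/42.36 = 3.143
NF = 10 log₁₀(3.143) = 4.97 dB

4.97 dB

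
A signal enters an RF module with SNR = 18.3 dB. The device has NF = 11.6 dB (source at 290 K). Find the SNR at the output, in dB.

By definition F = SNR_in/SNR_out, so in dB: SNR_out = SNR_in − NF
SNR_out = 18.3 − 11.6 = 6.7 dB

6.7 dB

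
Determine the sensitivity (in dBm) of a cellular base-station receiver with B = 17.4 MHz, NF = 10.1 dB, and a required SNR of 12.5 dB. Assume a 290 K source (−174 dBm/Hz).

Sensitivity = −174 + 10 log₁₀(B) + NF + SNR_min
= −174 + 72.41 + 10.1 + 12.5
= −78.99 dBm → −79.0 dBm

−79.0 dBm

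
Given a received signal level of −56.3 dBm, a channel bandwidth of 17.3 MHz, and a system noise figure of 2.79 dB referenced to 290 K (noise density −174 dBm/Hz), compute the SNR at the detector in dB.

Noise floor: N = −174 + 10 log₁₀(B) + NF
10 log₁₀(1.73×10⁷) = 72.38 dB
N = −174 + 72.38 + 2.79 = −98.83 dBm
SNR = P_sig − N = −56.3 − (−98.83) = 42.53 dB → 42.5 dB

42.5 dB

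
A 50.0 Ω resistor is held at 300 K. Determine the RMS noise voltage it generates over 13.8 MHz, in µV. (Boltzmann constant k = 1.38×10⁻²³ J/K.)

3.38 µV

V_n = √(4kTRB)
4kTRB = 4 × 1.38×10⁻²³ × 300 × 5.00×10¹ × 1.38×10⁷ = 1.14×10⁻¹¹ V²
V_n = √(1.14×10⁻¹¹) = 3.38×10⁻⁶ V = 3.38 µV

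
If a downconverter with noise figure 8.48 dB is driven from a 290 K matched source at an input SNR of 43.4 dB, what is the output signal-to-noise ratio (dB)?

34.92 dB

By definition F = SNR_in/SNR_out, so in dB: SNR_out = SNR_in − NF
SNR_out = 43.4 − 8.48 = 34.92 dB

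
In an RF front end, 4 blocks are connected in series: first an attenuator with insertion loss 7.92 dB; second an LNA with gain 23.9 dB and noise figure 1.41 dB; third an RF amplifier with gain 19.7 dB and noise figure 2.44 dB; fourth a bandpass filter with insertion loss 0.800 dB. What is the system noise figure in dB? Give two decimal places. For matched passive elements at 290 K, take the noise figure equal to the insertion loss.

Convert to linear (a loss of L dB is a gain of −L dB): F_i = 10^(NF_i/10), G_i = 10^(G_i,dB/10)
  Stage 1: F_1 = 10^(7.92/10) = 6.194, G_1 = 10^(−7.92/10) = 0.1614
  Stage 2: F_2 = 10^(1.41/10) = 1.384, G_2 = 10^(23.9/10) = 245.5
  Stage 3: F_3 = 10^(2.44/10) = 1.754, G_3 = 10^(19.7/10) = 93.33
  Stage 4: F_4 = 10^(0.800/10) = 1.202, G_4 = 10^(−0.800/10) = 0.8318
Friis cascade:
  F = 6.194 + (1.384 − 1)/0.1614 + (1.754 − 1)/39.63 + (1.202 − 1)/3698 = 8.589
NF = 10 log₁₀(8.589) = 9.34 dB

9.34 dB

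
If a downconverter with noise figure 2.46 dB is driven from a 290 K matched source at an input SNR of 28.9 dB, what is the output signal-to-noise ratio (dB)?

26.44 dB

By definition F = SNR_in/SNR_out, so in dB: SNR_out = SNR_in − NF
SNR_out = 28.9 − 2.46 = 26.44 dB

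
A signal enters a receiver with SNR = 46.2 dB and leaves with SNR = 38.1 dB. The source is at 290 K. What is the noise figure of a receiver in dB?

8.1 dB

NF (dB) = SNR_in(dB) − SNR_out(dB) when the source is at T₀
NF = 46.2 − 38.1 = 8.1 dB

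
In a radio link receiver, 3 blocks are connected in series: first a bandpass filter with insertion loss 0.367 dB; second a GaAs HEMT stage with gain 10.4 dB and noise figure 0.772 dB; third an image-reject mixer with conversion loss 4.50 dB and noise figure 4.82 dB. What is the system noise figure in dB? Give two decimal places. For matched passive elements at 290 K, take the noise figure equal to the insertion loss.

Convert to linear (a loss of L dB is a gain of −L dB): F_i = 10^(NF_i/10), G_i = 10^(G_i,dB/10)
  Stage 1: F_1 = 10^(0.367/10) = 1.088, G_1 = 10^(−0.367/10) = 0.9190
  Stage 2: F_2 = 10^(0.772/10) = 1.195, G_2 = 10^(10.4/10) = 10.96
  Stage 3: F_3 = 10^(4.82/10) = 3.034, G_3 = 10^(−4.50/10) = 0.3548
Friis cascade:
  F = 1.088 + (1.195 − 1)/0.9190 + (3.034 − 1)/10.08 = 1.502
NF = 10 log₁₀(1.502) = 1.77 dB

1.77 dB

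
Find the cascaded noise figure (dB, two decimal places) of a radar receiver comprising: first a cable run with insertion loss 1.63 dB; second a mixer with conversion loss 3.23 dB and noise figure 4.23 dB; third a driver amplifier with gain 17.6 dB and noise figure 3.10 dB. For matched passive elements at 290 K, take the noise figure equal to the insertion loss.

Convert to linear (a loss of L dB is a gain of −L dB): F_i = 10^(NF_i/10), G_i = 10^(G_i,dB/10)
  Stage 1: F_1 = 10^(1.63/10) = 1.455, G_1 = 10^(−1.63/10) = 0.6871
  Stage 2: F_2 = 10^(4.23/10) = 2.649, G_2 = 10^(−3.23/10) = 0.4753
  Stage 3: F_3 = 10^(3.10/10) = 2.042, G_3 = 10^(17.6/10) = 57.54
Friis cascade:
  F = 1.455 + (2.649 − 1)/0.6871 + (2.042 − 1)/0.3266 = 7.045
NF = 10 log₁₀(7.045) = 8.48 dB

8.48 dB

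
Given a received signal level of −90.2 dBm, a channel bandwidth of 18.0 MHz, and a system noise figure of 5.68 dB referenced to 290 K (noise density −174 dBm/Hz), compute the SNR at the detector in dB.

5.6 dB

Noise floor: N = −174 + 10 log₁₀(B) + NF
10 log₁₀(1.80×10⁷) = 72.55 dB
N = −174 + 72.55 + 5.68 = −95.77 dBm
SNR = P_sig − N = −90.2 − (−95.77) = 5.57 dB → 5.6 dB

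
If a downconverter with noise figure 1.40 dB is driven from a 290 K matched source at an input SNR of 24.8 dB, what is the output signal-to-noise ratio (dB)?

23.40 dB

By definition F = SNR_in/SNR_out, so in dB: SNR_out = SNR_in − NF
SNR_out = 24.8 − 1.40 = 23.40 dB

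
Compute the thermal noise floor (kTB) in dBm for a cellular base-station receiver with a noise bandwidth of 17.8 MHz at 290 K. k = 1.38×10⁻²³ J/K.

P_n = kTB = 1.38×10⁻²³ × 290 × 1.78×10⁷ = 7.12×10⁻¹⁴ W
In dBm: 10 log₁₀(7.12×10⁻¹⁴ / 10⁻³) = −101.5 dBm

−101.5 dBm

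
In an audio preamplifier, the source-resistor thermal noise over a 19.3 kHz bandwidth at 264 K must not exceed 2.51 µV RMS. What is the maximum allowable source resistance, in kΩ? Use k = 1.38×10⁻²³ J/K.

22.4 kΩ

Johnson–Nyquist: V_n = √(4kTRB) ⇒ R = V_n² / (4kTB)
4kTB = 4 × 1.38×10⁻²³ × 264 × 1.93×10⁴ = 2.81×10⁻¹⁶
R = (2.51×10⁻⁶)² / 2.81×10⁻¹⁶ = 2.24×10⁴ Ω = 22.4 kΩ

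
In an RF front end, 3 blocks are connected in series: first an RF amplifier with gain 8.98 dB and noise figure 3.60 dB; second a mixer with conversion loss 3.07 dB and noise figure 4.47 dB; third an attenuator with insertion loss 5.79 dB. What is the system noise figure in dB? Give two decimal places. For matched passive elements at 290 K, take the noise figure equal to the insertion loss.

5.10 dB

Convert to linear (a loss of L dB is a gain of −L dB): F_i = 10^(NF_i/10), G_i = 10^(G_i,dB/10)
  Stage 1: F_1 = 10^(3.60/10) = 2.291, G_1 = 10^(8.98/10) = 7.907
  Stage 2: F_2 = 10^(4.47/10) = 2.799, G_2 = 10^(−3.07/10) = 0.4932
  Stage 3: F_3 = 10^(5.79/10) = 3.793, G_3 = 10^(−5.79/10) = 0.2636
Friis cascade:
  F = 2.291 + (2.799 − 1)/7.907 + (3.793 − 1)/3.899 = 3.235
NF = 10 log₁₀(3.235) = 5.10 dB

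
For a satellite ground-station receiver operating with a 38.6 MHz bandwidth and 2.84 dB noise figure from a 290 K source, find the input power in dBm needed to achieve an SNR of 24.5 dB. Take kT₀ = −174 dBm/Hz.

Sensitivity = −174 + 10 log₁₀(B) + NF + SNR_min
= −174 + 75.87 + 2.84 + 24.5
= −70.79 dBm → −70.8 dBm

−70.8 dBm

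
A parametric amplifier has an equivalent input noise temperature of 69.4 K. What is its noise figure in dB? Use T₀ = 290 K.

F = 1 + T_e/T₀ = 1 + 69.4/290 = 1.23931
NF = 10 log₁₀(1.23931) = 0.932 dB

0.932 dB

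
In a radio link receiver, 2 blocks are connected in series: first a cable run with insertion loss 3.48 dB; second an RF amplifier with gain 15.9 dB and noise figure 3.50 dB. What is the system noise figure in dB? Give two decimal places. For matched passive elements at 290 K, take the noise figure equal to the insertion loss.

Convert to linear (a loss of L dB is a gain of −L dB): F_i = 10^(NF_i/10), G_i = 10^(G_i,dB/10)
  Stage 1: F_1 = 10^(3.48/10) = 2.228, G_1 = 10^(−3.48/10) = 0.4487
  Stage 2: F_2 = 10^(3.50/10) = 2.239, G_2 = 10^(15.9/10) = 38.90
Friis cascade:
  F = 2.228 + (2.239 − 1)/0.4487 = 4.989
NF = 10 log₁₀(4.989) = 6.98 dB

6.98 dB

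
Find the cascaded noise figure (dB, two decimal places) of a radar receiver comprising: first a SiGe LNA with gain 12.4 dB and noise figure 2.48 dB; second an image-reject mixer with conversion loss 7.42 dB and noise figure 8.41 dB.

Convert to linear (a loss of L dB is a gain of −L dB): F_i = 10^(NF_i/10), G_i = 10^(G_i,dB/10)
  Stage 1: F_1 = 10^(2.48/10) = 1.770, G_1 = 10^(12.4/10) = 17.38
  Stage 2: F_2 = 10^(8.41/10) = 6.934, G_2 = 10^(−7.42/10) = 0.1811
Friis cascade:
  F = 1.770 + (6.934 − 1)/17.38 = 2.112
NF = 10 log₁₀(2.112) = 3.25 dB

3.25 dB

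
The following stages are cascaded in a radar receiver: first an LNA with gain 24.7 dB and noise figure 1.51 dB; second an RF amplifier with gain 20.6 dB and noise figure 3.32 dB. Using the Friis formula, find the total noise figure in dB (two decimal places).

1.52 dB

Convert to linear (a loss of L dB is a gain of −L dB): F_i = 10^(NF_i/10), G_i = 10^(G_i,dB/10)
  Stage 1: F_1 = 10^(1.51/10) = 1.416, G_1 = 10^(24.7/10) = 295.1
  Stage 2: F_2 = 10^(3.32/10) = 2.148, G_2 = 10^(20.6/10) = 114.8
Friis cascade:
  F = 1.416 + (2.148 − 1)/295.1 = 1.420
NF = 10 log₁₀(1.420) = 1.52 dB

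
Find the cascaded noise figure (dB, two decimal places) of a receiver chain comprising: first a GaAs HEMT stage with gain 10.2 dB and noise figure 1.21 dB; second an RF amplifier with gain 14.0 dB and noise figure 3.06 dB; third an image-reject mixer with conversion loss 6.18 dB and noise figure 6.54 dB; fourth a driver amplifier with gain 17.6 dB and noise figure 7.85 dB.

Convert to linear (a loss of L dB is a gain of −L dB): F_i = 10^(NF_i/10), G_i = 10^(G_i,dB/10)
  Stage 1: F_1 = 10^(1.21/10) = 1.321, G_1 = 10^(10.2/10) = 10.47
  Stage 2: F_2 = 10^(3.06/10) = 2.023, G_2 = 10^(14.0/10) = 25.12
  Stage 3: F_3 = 10^(6.54/10) = 4.508, G_3 = 10^(−6.18/10) = 0.2410
  Stage 4: F_4 = 10^(7.85/10) = 6.095, G_4 = 10^(17.6/10) = 57.54
Friis cascade:
  F = 1.321 + (2.023 − 1)/10.47 + (4.508 − 1)/263.0 + (6.095 − 1)/63.39 = 1.513
NF = 10 log₁₀(1.513) = 1.80 dB

1.80 dB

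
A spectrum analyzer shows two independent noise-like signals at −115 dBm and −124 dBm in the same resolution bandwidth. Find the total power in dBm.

−114.5 dBm

Convert to linear, add, convert back:
P₁ = 3.16×10⁻¹⁵ W, P₂ = 3.98×10⁻¹⁶ W
P_tot = 3.56×10⁻¹⁵ W → 10 log₁₀(P_tot / 10⁻³) = −114.5 dBm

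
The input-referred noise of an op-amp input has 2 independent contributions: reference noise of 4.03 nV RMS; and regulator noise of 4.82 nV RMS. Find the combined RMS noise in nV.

Uncorrelated sources add in power (mean-square): V_tot = √(ΣV_i²)
V_tot = √[(4.03×10⁻⁹)² + (4.82×10⁻⁹)²] = 6.28×10⁻⁹ V = 6.28 nV

6.28 nV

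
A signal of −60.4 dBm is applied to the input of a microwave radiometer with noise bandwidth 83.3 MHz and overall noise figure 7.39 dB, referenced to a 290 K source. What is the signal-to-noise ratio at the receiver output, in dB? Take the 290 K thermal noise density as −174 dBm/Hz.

Noise floor: N = −174 + 10 log₁₀(B) + NF
10 log₁₀(8.33×10⁷) = 79.21 dB
N = −174 + 79.21 + 7.39 = −87.40 dBm
SNR = P_sig − N = −60.4 − (−87.40) = 27.00 dB → 27.0 dB

27.0 dB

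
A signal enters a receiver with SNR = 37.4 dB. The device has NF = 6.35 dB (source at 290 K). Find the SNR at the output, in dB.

By definition F = SNR_in/SNR_out, so in dB: SNR_out = SNR_in − NF
SNR_out = 37.4 − 6.35 = 31.05 dB

31.05 dB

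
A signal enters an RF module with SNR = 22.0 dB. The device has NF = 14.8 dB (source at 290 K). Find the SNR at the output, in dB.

By definition F = SNR_in/SNR_out, so in dB: SNR_out = SNR_in − NF
SNR_out = 22.0 − 14.8 = 7.2 dB

7.2 dB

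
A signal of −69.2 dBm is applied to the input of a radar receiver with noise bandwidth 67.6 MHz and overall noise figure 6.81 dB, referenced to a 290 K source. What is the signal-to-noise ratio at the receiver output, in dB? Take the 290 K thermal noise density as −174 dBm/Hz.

19.7 dB

Noise floor: N = −174 + 10 log₁₀(B) + NF
10 log₁₀(6.76×10⁷) = 78.3 dB
N = −174 + 78.3 + 6.81 = −88.89 dBm
SNR = P_sig − N = −69.2 − (−88.89) = 19.69 dB → 19.7 dB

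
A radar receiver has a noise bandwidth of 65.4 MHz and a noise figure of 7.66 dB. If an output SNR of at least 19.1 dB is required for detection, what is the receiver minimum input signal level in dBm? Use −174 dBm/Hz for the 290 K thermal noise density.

−69.1 dBm

Sensitivity = −174 + 10 log₁₀(B) + NF + SNR_min
= −174 + 78.16 + 7.66 + 19.1
= −69.08 dBm → −69.1 dBm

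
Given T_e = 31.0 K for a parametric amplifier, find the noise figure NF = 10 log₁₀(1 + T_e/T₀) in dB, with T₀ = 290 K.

0.441 dB

F = 1 + T_e/T₀ = 1 + 31.0/290 = 1.1069
NF = 10 log₁₀(1.1069) = 0.441 dB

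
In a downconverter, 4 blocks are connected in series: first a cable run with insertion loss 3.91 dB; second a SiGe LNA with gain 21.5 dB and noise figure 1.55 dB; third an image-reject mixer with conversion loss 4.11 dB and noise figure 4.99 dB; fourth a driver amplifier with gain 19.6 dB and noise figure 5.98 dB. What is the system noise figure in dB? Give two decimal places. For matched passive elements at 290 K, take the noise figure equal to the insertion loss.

5.67 dB

Convert to linear (a loss of L dB is a gain of −L dB): F_i = 10^(NF_i/10), G_i = 10^(G_i,dB/10)
  Stage 1: F_1 = 10^(3.91/10) = 2.460, G_1 = 10^(−3.91/10) = 0.4064
  Stage 2: F_2 = 10^(1.55/10) = 1.429, G_2 = 10^(21.5/10) = 141.3
  Stage 3: F_3 = 10^(4.99/10) = 3.155, G_3 = 10^(−4.11/10) = 0.3882
  Stage 4: F_4 = 10^(5.98/10) = 3.963, G_4 = 10^(19.6/10) = 91.20
Friis cascade:
  F = 2.460 + (1.429 − 1)/0.4064 + (3.155 − 1)/57.41 + (3.963 − 1)/22.28 = 3.686
NF = 10 log₁₀(3.686) = 5.67 dB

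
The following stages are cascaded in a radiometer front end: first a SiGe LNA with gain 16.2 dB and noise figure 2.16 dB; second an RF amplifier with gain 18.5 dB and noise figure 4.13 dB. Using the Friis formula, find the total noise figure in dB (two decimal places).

2.26 dB

Convert to linear (a loss of L dB is a gain of −L dB): F_i = 10^(NF_i/10), G_i = 10^(G_i,dB/10)
  Stage 1: F_1 = 10^(2.16/10) = 1.644, G_1 = 10^(16.2/10) = 41.69
  Stage 2: F_2 = 10^(4.13/10) = 2.588, G_2 = 10^(18.5/10) = 70.79
Friis cascade:
  F = 1.644 + (2.588 − 1)/41.69 = 1.682
NF = 10 log₁₀(1.682) = 2.26 dB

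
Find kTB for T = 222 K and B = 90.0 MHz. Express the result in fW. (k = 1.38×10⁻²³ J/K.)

276 fW

P_n = kTB = 1.38×10⁻²³ × 222 × 9.00×10⁷ = 2.76×10⁻¹³ W = 276 fW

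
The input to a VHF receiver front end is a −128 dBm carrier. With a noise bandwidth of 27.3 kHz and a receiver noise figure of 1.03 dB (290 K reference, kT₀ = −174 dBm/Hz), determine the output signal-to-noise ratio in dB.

Noise floor: N = −174 + 10 log₁₀(B) + NF
10 log₁₀(2.73×10⁴) = 44.36 dB
N = −174 + 44.36 + 1.03 = −128.61 dBm
SNR = P_sig − N = −128 − (−128.61) = 0.61 dB → 0.6 dB

0.6 dB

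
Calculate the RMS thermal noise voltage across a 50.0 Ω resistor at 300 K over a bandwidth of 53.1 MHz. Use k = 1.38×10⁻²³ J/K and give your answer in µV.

V_n = √(4kTRB)
4kTRB = 4 × 1.38×10⁻²³ × 300 × 5.00×10¹ × 5.31×10⁷ = 4.40×10⁻¹¹ V²
V_n = √(4.40×10⁻¹¹) = 6.63×10⁻⁶ V = 6.63 µV

6.63 µV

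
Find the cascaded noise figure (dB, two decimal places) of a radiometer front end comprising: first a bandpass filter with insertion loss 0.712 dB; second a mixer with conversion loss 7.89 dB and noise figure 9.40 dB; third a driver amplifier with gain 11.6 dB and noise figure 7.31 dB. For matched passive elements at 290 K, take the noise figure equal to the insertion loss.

Convert to linear (a loss of L dB is a gain of −L dB): F_i = 10^(NF_i/10), G_i = 10^(G_i,dB/10)
  Stage 1: F_1 = 10^(0.712/10) = 1.178, G_1 = 10^(−0.712/10) = 0.8488
  Stage 2: F_2 = 10^(9.40/10) = 8.710, G_2 = 10^(−7.89/10) = 0.1626
  Stage 3: F_3 = 10^(7.31/10) = 5.383, G_3 = 10^(11.6/10) = 14.45
Friis cascade:
  F = 1.178 + (8.710 − 1)/0.8488 + (5.383 − 1)/0.1380 = 42.03
NF = 10 log₁₀(42.03) = 16.24 dB

16.24 dB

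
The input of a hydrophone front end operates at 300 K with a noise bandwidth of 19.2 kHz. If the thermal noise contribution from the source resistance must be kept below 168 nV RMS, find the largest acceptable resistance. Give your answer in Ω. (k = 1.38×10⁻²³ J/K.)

88.8 Ω

Johnson–Nyquist: V_n = √(4kTRB) ⇒ R = V_n² / (4kTB)
4kTB = 4 × 1.38×10⁻²³ × 300 × 1.92×10⁴ = 3.18×10⁻¹⁶
R = (1.68×10⁻⁷)² / 3.18×10⁻¹⁶ = 8.88×10¹ Ω = 88.8 Ω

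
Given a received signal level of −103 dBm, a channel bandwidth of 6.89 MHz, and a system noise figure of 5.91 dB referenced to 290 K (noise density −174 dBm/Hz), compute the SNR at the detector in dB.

Noise floor: N = −174 + 10 log₁₀(B) + NF
10 log₁₀(6.89×10⁶) = 68.38 dB
N = −174 + 68.38 + 5.91 = −99.71 dBm
SNR = P_sig − N = −103 − (−99.71) = −3.29 dB → −3.3 dB

−3.3 dB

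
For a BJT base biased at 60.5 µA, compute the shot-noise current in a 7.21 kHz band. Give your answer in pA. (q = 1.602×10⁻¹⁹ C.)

374 pA

I_n = √(2qI·B)
2qI·B = 2 × 1.602×10⁻¹⁹ × 6.05×10⁻⁵ × 7.21×10³ = 1.40×10⁻¹⁹ A²
I_n = √(1.40×10⁻¹⁹) = 3.74×10⁻¹⁰ A = 374 pA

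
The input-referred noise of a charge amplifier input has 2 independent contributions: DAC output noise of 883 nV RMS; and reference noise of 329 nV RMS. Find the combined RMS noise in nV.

Uncorrelated sources add in power (mean-square): V_tot = √(ΣV_i²)
V_tot = √[(8.83×10⁻⁷)² + (3.29×10⁻⁷)²] = 9.42×10⁻⁷ V = 942 nV

942 nV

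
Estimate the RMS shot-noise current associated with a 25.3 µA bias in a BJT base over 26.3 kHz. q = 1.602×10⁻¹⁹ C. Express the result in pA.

462 pA

I_n = √(2qI·B)
2qI·B = 2 × 1.602×10⁻¹⁹ × 2.53×10⁻⁵ × 2.63×10⁴ = 2.13×10⁻¹⁹ A²
I_n = √(2.13×10⁻¹⁹) = 4.62×10⁻¹⁰ A = 462 pA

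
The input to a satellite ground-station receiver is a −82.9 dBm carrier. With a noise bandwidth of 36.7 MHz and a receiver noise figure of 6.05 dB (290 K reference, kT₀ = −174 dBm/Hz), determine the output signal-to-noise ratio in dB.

Noise floor: N = −174 + 10 log₁₀(B) + NF
10 log₁₀(3.67×10⁷) = 75.65 dB
N = −174 + 75.65 + 6.05 = −92.30 dBm
SNR = P_sig − N = −82.9 − (−92.30) = 9.40 dB → 9.4 dB

9.4 dB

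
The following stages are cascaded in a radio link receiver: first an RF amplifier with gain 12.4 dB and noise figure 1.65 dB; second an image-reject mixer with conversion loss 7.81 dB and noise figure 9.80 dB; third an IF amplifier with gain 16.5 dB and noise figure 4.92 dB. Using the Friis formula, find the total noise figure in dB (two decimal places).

Convert to linear (a loss of L dB is a gain of −L dB): F_i = 10^(NF_i/10), G_i = 10^(G_i,dB/10)
  Stage 1: F_1 = 10^(1.65/10) = 1.462, G_1 = 10^(12.4/10) = 17.38
  Stage 2: F_2 = 10^(9.80/10) = 9.550, G_2 = 10^(−7.81/10) = 0.1656
  Stage 3: F_3 = 10^(4.92/10) = 3.105, G_3 = 10^(16.5/10) = 44.67
Friis cascade:
  F = 1.462 + (9.550 − 1)/17.38 + (3.105 − 1)/2.877 = 2.686
NF = 10 log₁₀(2.686) = 4.29 dB

4.29 dB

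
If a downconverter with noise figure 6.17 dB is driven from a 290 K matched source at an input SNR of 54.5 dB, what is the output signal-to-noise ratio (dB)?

48.33 dB

By definition F = SNR_in/SNR_out, so in dB: SNR_out = SNR_in − NF
SNR_out = 54.5 − 6.17 = 48.33 dB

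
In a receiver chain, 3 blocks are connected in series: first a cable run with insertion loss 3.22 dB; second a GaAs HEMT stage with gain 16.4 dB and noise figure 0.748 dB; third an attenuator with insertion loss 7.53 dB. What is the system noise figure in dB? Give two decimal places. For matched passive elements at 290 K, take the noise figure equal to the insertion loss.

Convert to linear (a loss of L dB is a gain of −L dB): F_i = 10^(NF_i/10), G_i = 10^(G_i,dB/10)
  Stage 1: F_1 = 10^(3.22/10) = 2.099, G_1 = 10^(−3.22/10) = 0.4764
  Stage 2: F_2 = 10^(0.748/10) = 1.188, G_2 = 10^(16.4/10) = 43.65
  Stage 3: F_3 = 10^(7.53/10) = 5.662, G_3 = 10^(−7.53/10) = 0.1766
Friis cascade:
  F = 2.099 + (1.188 − 1)/0.4764 + (5.662 − 1)/20.80 = 2.718
NF = 10 log₁₀(2.718) = 4.34 dB

4.34 dB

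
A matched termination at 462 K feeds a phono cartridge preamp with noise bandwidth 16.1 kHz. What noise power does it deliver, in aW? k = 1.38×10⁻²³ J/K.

P_n = kTB = 1.38×10⁻²³ × 462 × 1.61×10⁴ = 1.03×10⁻¹⁶ W = 103 aW

103 aW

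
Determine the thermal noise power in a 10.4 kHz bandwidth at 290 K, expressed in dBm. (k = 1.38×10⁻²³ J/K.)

−133.8 dBm

P_n = kTB = 1.38×10⁻²³ × 290 × 1.04×10⁴ = 4.16×10⁻¹⁷ W
In dBm: 10 log₁₀(4.16×10⁻¹⁷ / 10⁻³) = −133.8 dBm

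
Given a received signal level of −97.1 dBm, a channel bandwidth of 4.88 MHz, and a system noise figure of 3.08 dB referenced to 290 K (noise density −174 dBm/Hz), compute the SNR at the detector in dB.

Noise floor: N = −174 + 10 log₁₀(B) + NF
10 log₁₀(4.88×10⁶) = 66.88 dB
N = −174 + 66.88 + 3.08 = −104.04 dBm
SNR = P_sig − N = −97.1 − (−104.04) = 6.94 dB → 6.9 dB

6.9 dB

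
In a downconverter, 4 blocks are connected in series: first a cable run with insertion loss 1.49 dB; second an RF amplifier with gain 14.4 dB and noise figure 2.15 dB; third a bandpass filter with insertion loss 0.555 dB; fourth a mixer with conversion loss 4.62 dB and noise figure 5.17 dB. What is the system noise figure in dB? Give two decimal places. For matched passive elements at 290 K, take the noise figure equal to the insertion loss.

3.90 dB

Convert to linear (a loss of L dB is a gain of −L dB): F_i = 10^(NF_i/10), G_i = 10^(G_i,dB/10)
  Stage 1: F_1 = 10^(1.49/10) = 1.409, G_1 = 10^(−1.49/10) = 0.7096
  Stage 2: F_2 = 10^(2.15/10) = 1.641, G_2 = 10^(14.4/10) = 27.54
  Stage 3: F_3 = 10^(0.555/10) = 1.136, G_3 = 10^(−0.555/10) = 0.8800
  Stage 4: F_4 = 10^(5.17/10) = 3.289, G_4 = 10^(−4.62/10) = 0.3451
Friis cascade:
  F = 1.409 + (1.641 − 1)/0.7096 + (1.136 − 1)/19.54 + (3.289 − 1)/17.20 = 2.452
NF = 10 log₁₀(2.452) = 3.90 dB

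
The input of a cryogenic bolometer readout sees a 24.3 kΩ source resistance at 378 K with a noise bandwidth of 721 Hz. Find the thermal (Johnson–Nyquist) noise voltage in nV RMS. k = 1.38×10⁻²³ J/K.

605 nV

V_n = √(4kTRB)
4kTRB = 4 × 1.38×10⁻²³ × 378 × 2.43×10⁴ × 7.21×10² = 3.66×10⁻¹³ V²
V_n = √(3.66×10⁻¹³) = 6.05×10⁻⁷ V = 605 nV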